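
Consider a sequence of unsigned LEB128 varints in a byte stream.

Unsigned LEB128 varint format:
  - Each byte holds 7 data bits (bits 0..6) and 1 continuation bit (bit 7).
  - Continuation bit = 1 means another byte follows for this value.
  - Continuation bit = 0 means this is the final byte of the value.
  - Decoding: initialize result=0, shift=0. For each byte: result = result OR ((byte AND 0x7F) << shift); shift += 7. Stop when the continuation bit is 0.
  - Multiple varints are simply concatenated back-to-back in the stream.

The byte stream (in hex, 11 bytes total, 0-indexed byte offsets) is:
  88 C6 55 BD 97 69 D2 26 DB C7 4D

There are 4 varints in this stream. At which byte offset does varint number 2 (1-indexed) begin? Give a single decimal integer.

Answer: 3

Derivation:
  byte[0]=0x88 cont=1 payload=0x08=8: acc |= 8<<0 -> acc=8 shift=7
  byte[1]=0xC6 cont=1 payload=0x46=70: acc |= 70<<7 -> acc=8968 shift=14
  byte[2]=0x55 cont=0 payload=0x55=85: acc |= 85<<14 -> acc=1401608 shift=21 [end]
Varint 1: bytes[0:3] = 88 C6 55 -> value 1401608 (3 byte(s))
  byte[3]=0xBD cont=1 payload=0x3D=61: acc |= 61<<0 -> acc=61 shift=7
  byte[4]=0x97 cont=1 payload=0x17=23: acc |= 23<<7 -> acc=3005 shift=14
  byte[5]=0x69 cont=0 payload=0x69=105: acc |= 105<<14 -> acc=1723325 shift=21 [end]
Varint 2: bytes[3:6] = BD 97 69 -> value 1723325 (3 byte(s))
  byte[6]=0xD2 cont=1 payload=0x52=82: acc |= 82<<0 -> acc=82 shift=7
  byte[7]=0x26 cont=0 payload=0x26=38: acc |= 38<<7 -> acc=4946 shift=14 [end]
Varint 3: bytes[6:8] = D2 26 -> value 4946 (2 byte(s))
  byte[8]=0xDB cont=1 payload=0x5B=91: acc |= 91<<0 -> acc=91 shift=7
  byte[9]=0xC7 cont=1 payload=0x47=71: acc |= 71<<7 -> acc=9179 shift=14
  byte[10]=0x4D cont=0 payload=0x4D=77: acc |= 77<<14 -> acc=1270747 shift=21 [end]
Varint 4: bytes[8:11] = DB C7 4D -> value 1270747 (3 byte(s))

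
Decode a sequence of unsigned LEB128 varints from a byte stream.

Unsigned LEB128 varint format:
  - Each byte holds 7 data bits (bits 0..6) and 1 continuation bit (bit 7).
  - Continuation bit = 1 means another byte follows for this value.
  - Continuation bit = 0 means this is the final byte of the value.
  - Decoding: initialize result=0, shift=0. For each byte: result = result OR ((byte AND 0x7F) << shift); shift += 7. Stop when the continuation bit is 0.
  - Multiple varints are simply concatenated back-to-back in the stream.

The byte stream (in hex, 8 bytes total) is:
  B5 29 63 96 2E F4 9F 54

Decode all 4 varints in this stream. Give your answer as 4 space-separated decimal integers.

Answer: 5301 99 5910 1380340

Derivation:
  byte[0]=0xB5 cont=1 payload=0x35=53: acc |= 53<<0 -> acc=53 shift=7
  byte[1]=0x29 cont=0 payload=0x29=41: acc |= 41<<7 -> acc=5301 shift=14 [end]
Varint 1: bytes[0:2] = B5 29 -> value 5301 (2 byte(s))
  byte[2]=0x63 cont=0 payload=0x63=99: acc |= 99<<0 -> acc=99 shift=7 [end]
Varint 2: bytes[2:3] = 63 -> value 99 (1 byte(s))
  byte[3]=0x96 cont=1 payload=0x16=22: acc |= 22<<0 -> acc=22 shift=7
  byte[4]=0x2E cont=0 payload=0x2E=46: acc |= 46<<7 -> acc=5910 shift=14 [end]
Varint 3: bytes[3:5] = 96 2E -> value 5910 (2 byte(s))
  byte[5]=0xF4 cont=1 payload=0x74=116: acc |= 116<<0 -> acc=116 shift=7
  byte[6]=0x9F cont=1 payload=0x1F=31: acc |= 31<<7 -> acc=4084 shift=14
  byte[7]=0x54 cont=0 payload=0x54=84: acc |= 84<<14 -> acc=1380340 shift=21 [end]
Varint 4: bytes[5:8] = F4 9F 54 -> value 1380340 (3 byte(s))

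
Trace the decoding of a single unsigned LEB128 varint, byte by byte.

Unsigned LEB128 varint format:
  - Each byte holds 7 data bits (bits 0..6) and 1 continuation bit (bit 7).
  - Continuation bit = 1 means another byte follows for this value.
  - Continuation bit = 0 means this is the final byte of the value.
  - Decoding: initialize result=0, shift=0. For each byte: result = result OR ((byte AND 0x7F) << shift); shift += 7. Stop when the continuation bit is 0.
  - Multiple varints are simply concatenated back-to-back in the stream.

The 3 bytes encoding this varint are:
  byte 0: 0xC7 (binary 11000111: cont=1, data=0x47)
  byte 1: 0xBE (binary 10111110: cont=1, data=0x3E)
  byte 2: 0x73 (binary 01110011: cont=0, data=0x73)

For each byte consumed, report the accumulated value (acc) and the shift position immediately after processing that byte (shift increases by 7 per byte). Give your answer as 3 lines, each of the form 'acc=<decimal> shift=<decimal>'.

byte 0=0xC7: payload=0x47=71, contrib = 71<<0 = 71; acc -> 71, shift -> 7
byte 1=0xBE: payload=0x3E=62, contrib = 62<<7 = 7936; acc -> 8007, shift -> 14
byte 2=0x73: payload=0x73=115, contrib = 115<<14 = 1884160; acc -> 1892167, shift -> 21

Answer: acc=71 shift=7
acc=8007 shift=14
acc=1892167 shift=21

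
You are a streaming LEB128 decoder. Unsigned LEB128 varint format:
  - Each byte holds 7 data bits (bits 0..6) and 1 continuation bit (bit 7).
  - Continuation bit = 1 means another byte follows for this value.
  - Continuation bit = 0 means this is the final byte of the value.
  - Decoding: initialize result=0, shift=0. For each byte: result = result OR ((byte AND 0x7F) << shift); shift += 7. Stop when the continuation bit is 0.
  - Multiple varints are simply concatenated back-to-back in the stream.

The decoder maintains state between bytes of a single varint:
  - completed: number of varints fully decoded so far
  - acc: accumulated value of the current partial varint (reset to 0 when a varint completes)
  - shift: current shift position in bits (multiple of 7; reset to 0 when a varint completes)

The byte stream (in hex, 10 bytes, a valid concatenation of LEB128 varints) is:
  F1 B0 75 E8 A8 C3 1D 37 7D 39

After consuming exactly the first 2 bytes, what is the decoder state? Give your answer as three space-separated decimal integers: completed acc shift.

byte[0]=0xF1 cont=1 payload=0x71: acc |= 113<<0 -> completed=0 acc=113 shift=7
byte[1]=0xB0 cont=1 payload=0x30: acc |= 48<<7 -> completed=0 acc=6257 shift=14

Answer: 0 6257 14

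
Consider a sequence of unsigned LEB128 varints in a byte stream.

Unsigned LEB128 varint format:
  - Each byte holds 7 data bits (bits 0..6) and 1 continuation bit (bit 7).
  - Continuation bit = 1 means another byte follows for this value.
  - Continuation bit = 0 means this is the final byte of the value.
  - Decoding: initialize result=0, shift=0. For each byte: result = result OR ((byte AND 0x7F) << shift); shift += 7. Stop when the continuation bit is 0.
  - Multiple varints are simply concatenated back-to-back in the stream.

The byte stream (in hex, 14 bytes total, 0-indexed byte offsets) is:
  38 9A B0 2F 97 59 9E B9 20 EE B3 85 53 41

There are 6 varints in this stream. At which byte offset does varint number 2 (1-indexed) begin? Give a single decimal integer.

Answer: 1

Derivation:
  byte[0]=0x38 cont=0 payload=0x38=56: acc |= 56<<0 -> acc=56 shift=7 [end]
Varint 1: bytes[0:1] = 38 -> value 56 (1 byte(s))
  byte[1]=0x9A cont=1 payload=0x1A=26: acc |= 26<<0 -> acc=26 shift=7
  byte[2]=0xB0 cont=1 payload=0x30=48: acc |= 48<<7 -> acc=6170 shift=14
  byte[3]=0x2F cont=0 payload=0x2F=47: acc |= 47<<14 -> acc=776218 shift=21 [end]
Varint 2: bytes[1:4] = 9A B0 2F -> value 776218 (3 byte(s))
  byte[4]=0x97 cont=1 payload=0x17=23: acc |= 23<<0 -> acc=23 shift=7
  byte[5]=0x59 cont=0 payload=0x59=89: acc |= 89<<7 -> acc=11415 shift=14 [end]
Varint 3: bytes[4:6] = 97 59 -> value 11415 (2 byte(s))
  byte[6]=0x9E cont=1 payload=0x1E=30: acc |= 30<<0 -> acc=30 shift=7
  byte[7]=0xB9 cont=1 payload=0x39=57: acc |= 57<<7 -> acc=7326 shift=14
  byte[8]=0x20 cont=0 payload=0x20=32: acc |= 32<<14 -> acc=531614 shift=21 [end]
Varint 4: bytes[6:9] = 9E B9 20 -> value 531614 (3 byte(s))
  byte[9]=0xEE cont=1 payload=0x6E=110: acc |= 110<<0 -> acc=110 shift=7
  byte[10]=0xB3 cont=1 payload=0x33=51: acc |= 51<<7 -> acc=6638 shift=14
  byte[11]=0x85 cont=1 payload=0x05=5: acc |= 5<<14 -> acc=88558 shift=21
  byte[12]=0x53 cont=0 payload=0x53=83: acc |= 83<<21 -> acc=174152174 shift=28 [end]
Varint 5: bytes[9:13] = EE B3 85 53 -> value 174152174 (4 byte(s))
  byte[13]=0x41 cont=0 payload=0x41=65: acc |= 65<<0 -> acc=65 shift=7 [end]
Varint 6: bytes[13:14] = 41 -> value 65 (1 byte(s))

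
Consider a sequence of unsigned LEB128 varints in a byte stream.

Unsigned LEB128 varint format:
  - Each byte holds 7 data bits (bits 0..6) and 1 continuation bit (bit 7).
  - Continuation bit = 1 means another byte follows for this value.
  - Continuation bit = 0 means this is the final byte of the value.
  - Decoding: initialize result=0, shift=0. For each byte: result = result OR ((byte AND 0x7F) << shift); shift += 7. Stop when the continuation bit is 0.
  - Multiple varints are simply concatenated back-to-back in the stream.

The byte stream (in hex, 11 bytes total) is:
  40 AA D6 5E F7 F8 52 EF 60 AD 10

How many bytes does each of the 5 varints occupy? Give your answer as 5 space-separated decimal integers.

Answer: 1 3 3 2 2

Derivation:
  byte[0]=0x40 cont=0 payload=0x40=64: acc |= 64<<0 -> acc=64 shift=7 [end]
Varint 1: bytes[0:1] = 40 -> value 64 (1 byte(s))
  byte[1]=0xAA cont=1 payload=0x2A=42: acc |= 42<<0 -> acc=42 shift=7
  byte[2]=0xD6 cont=1 payload=0x56=86: acc |= 86<<7 -> acc=11050 shift=14
  byte[3]=0x5E cont=0 payload=0x5E=94: acc |= 94<<14 -> acc=1551146 shift=21 [end]
Varint 2: bytes[1:4] = AA D6 5E -> value 1551146 (3 byte(s))
  byte[4]=0xF7 cont=1 payload=0x77=119: acc |= 119<<0 -> acc=119 shift=7
  byte[5]=0xF8 cont=1 payload=0x78=120: acc |= 120<<7 -> acc=15479 shift=14
  byte[6]=0x52 cont=0 payload=0x52=82: acc |= 82<<14 -> acc=1358967 shift=21 [end]
Varint 3: bytes[4:7] = F7 F8 52 -> value 1358967 (3 byte(s))
  byte[7]=0xEF cont=1 payload=0x6F=111: acc |= 111<<0 -> acc=111 shift=7
  byte[8]=0x60 cont=0 payload=0x60=96: acc |= 96<<7 -> acc=12399 shift=14 [end]
Varint 4: bytes[7:9] = EF 60 -> value 12399 (2 byte(s))
  byte[9]=0xAD cont=1 payload=0x2D=45: acc |= 45<<0 -> acc=45 shift=7
  byte[10]=0x10 cont=0 payload=0x10=16: acc |= 16<<7 -> acc=2093 shift=14 [end]
Varint 5: bytes[9:11] = AD 10 -> value 2093 (2 byte(s))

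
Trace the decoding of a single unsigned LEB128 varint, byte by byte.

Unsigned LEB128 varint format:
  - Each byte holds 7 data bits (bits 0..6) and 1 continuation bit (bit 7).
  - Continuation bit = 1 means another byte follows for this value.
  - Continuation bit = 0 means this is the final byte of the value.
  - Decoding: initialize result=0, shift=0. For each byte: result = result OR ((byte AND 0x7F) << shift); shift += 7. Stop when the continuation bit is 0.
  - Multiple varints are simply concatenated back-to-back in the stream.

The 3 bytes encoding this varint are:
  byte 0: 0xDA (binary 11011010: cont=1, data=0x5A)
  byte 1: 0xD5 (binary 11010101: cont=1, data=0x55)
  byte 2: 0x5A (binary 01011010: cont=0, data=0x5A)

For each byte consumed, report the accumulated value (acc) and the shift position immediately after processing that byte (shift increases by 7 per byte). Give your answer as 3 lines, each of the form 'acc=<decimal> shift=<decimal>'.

byte 0=0xDA: payload=0x5A=90, contrib = 90<<0 = 90; acc -> 90, shift -> 7
byte 1=0xD5: payload=0x55=85, contrib = 85<<7 = 10880; acc -> 10970, shift -> 14
byte 2=0x5A: payload=0x5A=90, contrib = 90<<14 = 1474560; acc -> 1485530, shift -> 21

Answer: acc=90 shift=7
acc=10970 shift=14
acc=1485530 shift=21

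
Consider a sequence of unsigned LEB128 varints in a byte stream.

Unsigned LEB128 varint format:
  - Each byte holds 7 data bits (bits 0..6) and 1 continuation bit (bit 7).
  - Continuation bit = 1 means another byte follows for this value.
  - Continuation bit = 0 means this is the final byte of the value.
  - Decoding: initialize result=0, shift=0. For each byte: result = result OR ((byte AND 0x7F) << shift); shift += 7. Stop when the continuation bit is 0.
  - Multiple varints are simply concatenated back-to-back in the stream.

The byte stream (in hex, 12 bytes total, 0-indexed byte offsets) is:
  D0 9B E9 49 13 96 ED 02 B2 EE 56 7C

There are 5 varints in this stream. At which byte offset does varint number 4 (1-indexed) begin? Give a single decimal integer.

Answer: 8

Derivation:
  byte[0]=0xD0 cont=1 payload=0x50=80: acc |= 80<<0 -> acc=80 shift=7
  byte[1]=0x9B cont=1 payload=0x1B=27: acc |= 27<<7 -> acc=3536 shift=14
  byte[2]=0xE9 cont=1 payload=0x69=105: acc |= 105<<14 -> acc=1723856 shift=21
  byte[3]=0x49 cont=0 payload=0x49=73: acc |= 73<<21 -> acc=154815952 shift=28 [end]
Varint 1: bytes[0:4] = D0 9B E9 49 -> value 154815952 (4 byte(s))
  byte[4]=0x13 cont=0 payload=0x13=19: acc |= 19<<0 -> acc=19 shift=7 [end]
Varint 2: bytes[4:5] = 13 -> value 19 (1 byte(s))
  byte[5]=0x96 cont=1 payload=0x16=22: acc |= 22<<0 -> acc=22 shift=7
  byte[6]=0xED cont=1 payload=0x6D=109: acc |= 109<<7 -> acc=13974 shift=14
  byte[7]=0x02 cont=0 payload=0x02=2: acc |= 2<<14 -> acc=46742 shift=21 [end]
Varint 3: bytes[5:8] = 96 ED 02 -> value 46742 (3 byte(s))
  byte[8]=0xB2 cont=1 payload=0x32=50: acc |= 50<<0 -> acc=50 shift=7
  byte[9]=0xEE cont=1 payload=0x6E=110: acc |= 110<<7 -> acc=14130 shift=14
  byte[10]=0x56 cont=0 payload=0x56=86: acc |= 86<<14 -> acc=1423154 shift=21 [end]
Varint 4: bytes[8:11] = B2 EE 56 -> value 1423154 (3 byte(s))
  byte[11]=0x7C cont=0 payload=0x7C=124: acc |= 124<<0 -> acc=124 shift=7 [end]
Varint 5: bytes[11:12] = 7C -> value 124 (1 byte(s))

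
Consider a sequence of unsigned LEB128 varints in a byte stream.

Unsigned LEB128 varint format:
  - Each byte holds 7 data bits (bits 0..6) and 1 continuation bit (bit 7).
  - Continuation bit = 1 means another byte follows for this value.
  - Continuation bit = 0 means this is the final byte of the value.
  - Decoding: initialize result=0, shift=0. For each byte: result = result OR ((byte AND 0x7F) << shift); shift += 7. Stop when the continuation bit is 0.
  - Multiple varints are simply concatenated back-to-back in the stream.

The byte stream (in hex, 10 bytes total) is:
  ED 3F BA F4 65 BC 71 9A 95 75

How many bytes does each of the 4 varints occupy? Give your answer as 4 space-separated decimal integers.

  byte[0]=0xED cont=1 payload=0x6D=109: acc |= 109<<0 -> acc=109 shift=7
  byte[1]=0x3F cont=0 payload=0x3F=63: acc |= 63<<7 -> acc=8173 shift=14 [end]
Varint 1: bytes[0:2] = ED 3F -> value 8173 (2 byte(s))
  byte[2]=0xBA cont=1 payload=0x3A=58: acc |= 58<<0 -> acc=58 shift=7
  byte[3]=0xF4 cont=1 payload=0x74=116: acc |= 116<<7 -> acc=14906 shift=14
  byte[4]=0x65 cont=0 payload=0x65=101: acc |= 101<<14 -> acc=1669690 shift=21 [end]
Varint 2: bytes[2:5] = BA F4 65 -> value 1669690 (3 byte(s))
  byte[5]=0xBC cont=1 payload=0x3C=60: acc |= 60<<0 -> acc=60 shift=7
  byte[6]=0x71 cont=0 payload=0x71=113: acc |= 113<<7 -> acc=14524 shift=14 [end]
Varint 3: bytes[5:7] = BC 71 -> value 14524 (2 byte(s))
  byte[7]=0x9A cont=1 payload=0x1A=26: acc |= 26<<0 -> acc=26 shift=7
  byte[8]=0x95 cont=1 payload=0x15=21: acc |= 21<<7 -> acc=2714 shift=14
  byte[9]=0x75 cont=0 payload=0x75=117: acc |= 117<<14 -> acc=1919642 shift=21 [end]
Varint 4: bytes[7:10] = 9A 95 75 -> value 1919642 (3 byte(s))

Answer: 2 3 2 3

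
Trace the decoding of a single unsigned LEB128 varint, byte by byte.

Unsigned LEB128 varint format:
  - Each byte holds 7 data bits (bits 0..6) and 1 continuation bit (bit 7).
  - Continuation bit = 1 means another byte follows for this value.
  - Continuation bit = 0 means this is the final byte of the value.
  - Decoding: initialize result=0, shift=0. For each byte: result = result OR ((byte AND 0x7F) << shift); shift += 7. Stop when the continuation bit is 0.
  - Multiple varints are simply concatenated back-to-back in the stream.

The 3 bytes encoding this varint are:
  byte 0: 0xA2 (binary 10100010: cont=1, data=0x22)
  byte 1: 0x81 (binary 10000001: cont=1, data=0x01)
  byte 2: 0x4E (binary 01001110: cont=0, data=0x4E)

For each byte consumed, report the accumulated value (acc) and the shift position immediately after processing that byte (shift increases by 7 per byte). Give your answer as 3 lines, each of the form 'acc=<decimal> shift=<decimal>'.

Answer: acc=34 shift=7
acc=162 shift=14
acc=1278114 shift=21

Derivation:
byte 0=0xA2: payload=0x22=34, contrib = 34<<0 = 34; acc -> 34, shift -> 7
byte 1=0x81: payload=0x01=1, contrib = 1<<7 = 128; acc -> 162, shift -> 14
byte 2=0x4E: payload=0x4E=78, contrib = 78<<14 = 1277952; acc -> 1278114, shift -> 21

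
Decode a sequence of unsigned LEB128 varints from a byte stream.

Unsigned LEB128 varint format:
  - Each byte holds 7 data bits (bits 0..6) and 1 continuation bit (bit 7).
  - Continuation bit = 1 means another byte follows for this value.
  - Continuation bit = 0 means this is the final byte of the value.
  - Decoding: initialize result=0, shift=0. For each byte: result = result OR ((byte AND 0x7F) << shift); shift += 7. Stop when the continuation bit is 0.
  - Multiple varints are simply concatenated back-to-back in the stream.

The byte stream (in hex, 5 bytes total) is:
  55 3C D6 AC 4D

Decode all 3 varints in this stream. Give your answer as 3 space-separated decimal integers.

  byte[0]=0x55 cont=0 payload=0x55=85: acc |= 85<<0 -> acc=85 shift=7 [end]
Varint 1: bytes[0:1] = 55 -> value 85 (1 byte(s))
  byte[1]=0x3C cont=0 payload=0x3C=60: acc |= 60<<0 -> acc=60 shift=7 [end]
Varint 2: bytes[1:2] = 3C -> value 60 (1 byte(s))
  byte[2]=0xD6 cont=1 payload=0x56=86: acc |= 86<<0 -> acc=86 shift=7
  byte[3]=0xAC cont=1 payload=0x2C=44: acc |= 44<<7 -> acc=5718 shift=14
  byte[4]=0x4D cont=0 payload=0x4D=77: acc |= 77<<14 -> acc=1267286 shift=21 [end]
Varint 3: bytes[2:5] = D6 AC 4D -> value 1267286 (3 byte(s))

Answer: 85 60 1267286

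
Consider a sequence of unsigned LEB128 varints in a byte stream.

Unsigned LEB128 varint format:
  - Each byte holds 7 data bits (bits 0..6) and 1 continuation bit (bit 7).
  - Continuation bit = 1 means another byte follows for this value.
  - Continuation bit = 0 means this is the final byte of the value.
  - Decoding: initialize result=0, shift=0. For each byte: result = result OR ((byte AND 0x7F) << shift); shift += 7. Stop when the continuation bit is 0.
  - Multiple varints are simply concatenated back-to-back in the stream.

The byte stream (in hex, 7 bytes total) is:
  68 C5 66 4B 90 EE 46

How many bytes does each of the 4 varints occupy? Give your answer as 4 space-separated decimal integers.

Answer: 1 2 1 3

Derivation:
  byte[0]=0x68 cont=0 payload=0x68=104: acc |= 104<<0 -> acc=104 shift=7 [end]
Varint 1: bytes[0:1] = 68 -> value 104 (1 byte(s))
  byte[1]=0xC5 cont=1 payload=0x45=69: acc |= 69<<0 -> acc=69 shift=7
  byte[2]=0x66 cont=0 payload=0x66=102: acc |= 102<<7 -> acc=13125 shift=14 [end]
Varint 2: bytes[1:3] = C5 66 -> value 13125 (2 byte(s))
  byte[3]=0x4B cont=0 payload=0x4B=75: acc |= 75<<0 -> acc=75 shift=7 [end]
Varint 3: bytes[3:4] = 4B -> value 75 (1 byte(s))
  byte[4]=0x90 cont=1 payload=0x10=16: acc |= 16<<0 -> acc=16 shift=7
  byte[5]=0xEE cont=1 payload=0x6E=110: acc |= 110<<7 -> acc=14096 shift=14
  byte[6]=0x46 cont=0 payload=0x46=70: acc |= 70<<14 -> acc=1160976 shift=21 [end]
Varint 4: bytes[4:7] = 90 EE 46 -> value 1160976 (3 byte(s))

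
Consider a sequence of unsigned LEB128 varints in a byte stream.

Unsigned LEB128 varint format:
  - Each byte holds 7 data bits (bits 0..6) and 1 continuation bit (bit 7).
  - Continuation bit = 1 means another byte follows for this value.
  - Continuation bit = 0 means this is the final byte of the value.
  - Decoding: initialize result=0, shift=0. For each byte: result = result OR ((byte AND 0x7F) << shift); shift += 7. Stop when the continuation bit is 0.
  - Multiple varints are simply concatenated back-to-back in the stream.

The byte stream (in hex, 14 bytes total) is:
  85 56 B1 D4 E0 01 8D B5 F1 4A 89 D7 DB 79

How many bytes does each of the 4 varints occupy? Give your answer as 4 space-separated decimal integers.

  byte[0]=0x85 cont=1 payload=0x05=5: acc |= 5<<0 -> acc=5 shift=7
  byte[1]=0x56 cont=0 payload=0x56=86: acc |= 86<<7 -> acc=11013 shift=14 [end]
Varint 1: bytes[0:2] = 85 56 -> value 11013 (2 byte(s))
  byte[2]=0xB1 cont=1 payload=0x31=49: acc |= 49<<0 -> acc=49 shift=7
  byte[3]=0xD4 cont=1 payload=0x54=84: acc |= 84<<7 -> acc=10801 shift=14
  byte[4]=0xE0 cont=1 payload=0x60=96: acc |= 96<<14 -> acc=1583665 shift=21
  byte[5]=0x01 cont=0 payload=0x01=1: acc |= 1<<21 -> acc=3680817 shift=28 [end]
Varint 2: bytes[2:6] = B1 D4 E0 01 -> value 3680817 (4 byte(s))
  byte[6]=0x8D cont=1 payload=0x0D=13: acc |= 13<<0 -> acc=13 shift=7
  byte[7]=0xB5 cont=1 payload=0x35=53: acc |= 53<<7 -> acc=6797 shift=14
  byte[8]=0xF1 cont=1 payload=0x71=113: acc |= 113<<14 -> acc=1858189 shift=21
  byte[9]=0x4A cont=0 payload=0x4A=74: acc |= 74<<21 -> acc=157047437 shift=28 [end]
Varint 3: bytes[6:10] = 8D B5 F1 4A -> value 157047437 (4 byte(s))
  byte[10]=0x89 cont=1 payload=0x09=9: acc |= 9<<0 -> acc=9 shift=7
  byte[11]=0xD7 cont=1 payload=0x57=87: acc |= 87<<7 -> acc=11145 shift=14
  byte[12]=0xDB cont=1 payload=0x5B=91: acc |= 91<<14 -> acc=1502089 shift=21
  byte[13]=0x79 cont=0 payload=0x79=121: acc |= 121<<21 -> acc=255257481 shift=28 [end]
Varint 4: bytes[10:14] = 89 D7 DB 79 -> value 255257481 (4 byte(s))

Answer: 2 4 4 4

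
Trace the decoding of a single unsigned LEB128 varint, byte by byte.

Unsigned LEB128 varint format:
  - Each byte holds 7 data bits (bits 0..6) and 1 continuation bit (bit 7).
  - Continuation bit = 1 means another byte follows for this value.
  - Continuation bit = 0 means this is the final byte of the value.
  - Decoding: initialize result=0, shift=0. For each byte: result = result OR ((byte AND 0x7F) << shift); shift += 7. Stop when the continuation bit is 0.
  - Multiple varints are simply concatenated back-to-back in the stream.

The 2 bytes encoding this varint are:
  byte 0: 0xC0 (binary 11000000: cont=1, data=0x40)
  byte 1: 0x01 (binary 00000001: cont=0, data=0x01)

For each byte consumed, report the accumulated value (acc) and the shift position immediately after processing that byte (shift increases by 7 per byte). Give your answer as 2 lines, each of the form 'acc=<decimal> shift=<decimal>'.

Answer: acc=64 shift=7
acc=192 shift=14

Derivation:
byte 0=0xC0: payload=0x40=64, contrib = 64<<0 = 64; acc -> 64, shift -> 7
byte 1=0x01: payload=0x01=1, contrib = 1<<7 = 128; acc -> 192, shift -> 14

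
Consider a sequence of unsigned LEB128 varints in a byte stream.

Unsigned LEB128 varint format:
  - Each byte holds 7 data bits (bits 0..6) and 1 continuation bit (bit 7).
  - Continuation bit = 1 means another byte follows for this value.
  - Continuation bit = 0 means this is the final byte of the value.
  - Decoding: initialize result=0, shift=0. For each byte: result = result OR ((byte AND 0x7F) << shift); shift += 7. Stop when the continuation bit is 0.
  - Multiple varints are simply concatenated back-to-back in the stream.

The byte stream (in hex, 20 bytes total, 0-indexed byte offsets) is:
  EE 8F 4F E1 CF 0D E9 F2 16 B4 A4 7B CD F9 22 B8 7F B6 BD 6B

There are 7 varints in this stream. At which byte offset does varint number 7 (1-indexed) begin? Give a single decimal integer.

Answer: 17

Derivation:
  byte[0]=0xEE cont=1 payload=0x6E=110: acc |= 110<<0 -> acc=110 shift=7
  byte[1]=0x8F cont=1 payload=0x0F=15: acc |= 15<<7 -> acc=2030 shift=14
  byte[2]=0x4F cont=0 payload=0x4F=79: acc |= 79<<14 -> acc=1296366 shift=21 [end]
Varint 1: bytes[0:3] = EE 8F 4F -> value 1296366 (3 byte(s))
  byte[3]=0xE1 cont=1 payload=0x61=97: acc |= 97<<0 -> acc=97 shift=7
  byte[4]=0xCF cont=1 payload=0x4F=79: acc |= 79<<7 -> acc=10209 shift=14
  byte[5]=0x0D cont=0 payload=0x0D=13: acc |= 13<<14 -> acc=223201 shift=21 [end]
Varint 2: bytes[3:6] = E1 CF 0D -> value 223201 (3 byte(s))
  byte[6]=0xE9 cont=1 payload=0x69=105: acc |= 105<<0 -> acc=105 shift=7
  byte[7]=0xF2 cont=1 payload=0x72=114: acc |= 114<<7 -> acc=14697 shift=14
  byte[8]=0x16 cont=0 payload=0x16=22: acc |= 22<<14 -> acc=375145 shift=21 [end]
Varint 3: bytes[6:9] = E9 F2 16 -> value 375145 (3 byte(s))
  byte[9]=0xB4 cont=1 payload=0x34=52: acc |= 52<<0 -> acc=52 shift=7
  byte[10]=0xA4 cont=1 payload=0x24=36: acc |= 36<<7 -> acc=4660 shift=14
  byte[11]=0x7B cont=0 payload=0x7B=123: acc |= 123<<14 -> acc=2019892 shift=21 [end]
Varint 4: bytes[9:12] = B4 A4 7B -> value 2019892 (3 byte(s))
  byte[12]=0xCD cont=1 payload=0x4D=77: acc |= 77<<0 -> acc=77 shift=7
  byte[13]=0xF9 cont=1 payload=0x79=121: acc |= 121<<7 -> acc=15565 shift=14
  byte[14]=0x22 cont=0 payload=0x22=34: acc |= 34<<14 -> acc=572621 shift=21 [end]
Varint 5: bytes[12:15] = CD F9 22 -> value 572621 (3 byte(s))
  byte[15]=0xB8 cont=1 payload=0x38=56: acc |= 56<<0 -> acc=56 shift=7
  byte[16]=0x7F cont=0 payload=0x7F=127: acc |= 127<<7 -> acc=16312 shift=14 [end]
Varint 6: bytes[15:17] = B8 7F -> value 16312 (2 byte(s))
  byte[17]=0xB6 cont=1 payload=0x36=54: acc |= 54<<0 -> acc=54 shift=7
  byte[18]=0xBD cont=1 payload=0x3D=61: acc |= 61<<7 -> acc=7862 shift=14
  byte[19]=0x6B cont=0 payload=0x6B=107: acc |= 107<<14 -> acc=1760950 shift=21 [end]
Varint 7: bytes[17:20] = B6 BD 6B -> value 1760950 (3 byte(s))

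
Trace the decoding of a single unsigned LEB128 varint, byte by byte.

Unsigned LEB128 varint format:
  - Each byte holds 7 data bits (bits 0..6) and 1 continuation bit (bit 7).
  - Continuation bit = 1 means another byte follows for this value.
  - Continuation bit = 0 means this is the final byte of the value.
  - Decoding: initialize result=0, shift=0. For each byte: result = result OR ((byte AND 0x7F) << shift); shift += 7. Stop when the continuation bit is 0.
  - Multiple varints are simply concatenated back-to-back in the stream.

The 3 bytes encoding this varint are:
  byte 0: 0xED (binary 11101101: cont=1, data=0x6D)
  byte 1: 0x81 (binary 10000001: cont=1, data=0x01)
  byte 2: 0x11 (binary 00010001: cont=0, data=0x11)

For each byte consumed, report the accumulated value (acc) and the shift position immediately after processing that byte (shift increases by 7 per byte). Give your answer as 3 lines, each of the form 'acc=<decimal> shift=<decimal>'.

byte 0=0xED: payload=0x6D=109, contrib = 109<<0 = 109; acc -> 109, shift -> 7
byte 1=0x81: payload=0x01=1, contrib = 1<<7 = 128; acc -> 237, shift -> 14
byte 2=0x11: payload=0x11=17, contrib = 17<<14 = 278528; acc -> 278765, shift -> 21

Answer: acc=109 shift=7
acc=237 shift=14
acc=278765 shift=21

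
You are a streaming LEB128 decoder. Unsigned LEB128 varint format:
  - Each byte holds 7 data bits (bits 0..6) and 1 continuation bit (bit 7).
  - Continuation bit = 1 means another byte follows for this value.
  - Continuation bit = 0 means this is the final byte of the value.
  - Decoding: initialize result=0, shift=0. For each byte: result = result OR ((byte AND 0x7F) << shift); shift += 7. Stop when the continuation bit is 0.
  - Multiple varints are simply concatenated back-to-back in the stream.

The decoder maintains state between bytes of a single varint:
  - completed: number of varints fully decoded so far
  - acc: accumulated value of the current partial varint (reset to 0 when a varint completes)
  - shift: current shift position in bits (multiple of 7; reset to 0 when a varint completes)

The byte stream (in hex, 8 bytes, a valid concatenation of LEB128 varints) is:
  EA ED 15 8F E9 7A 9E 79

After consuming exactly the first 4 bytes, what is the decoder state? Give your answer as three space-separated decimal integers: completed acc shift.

Answer: 1 15 7

Derivation:
byte[0]=0xEA cont=1 payload=0x6A: acc |= 106<<0 -> completed=0 acc=106 shift=7
byte[1]=0xED cont=1 payload=0x6D: acc |= 109<<7 -> completed=0 acc=14058 shift=14
byte[2]=0x15 cont=0 payload=0x15: varint #1 complete (value=358122); reset -> completed=1 acc=0 shift=0
byte[3]=0x8F cont=1 payload=0x0F: acc |= 15<<0 -> completed=1 acc=15 shift=7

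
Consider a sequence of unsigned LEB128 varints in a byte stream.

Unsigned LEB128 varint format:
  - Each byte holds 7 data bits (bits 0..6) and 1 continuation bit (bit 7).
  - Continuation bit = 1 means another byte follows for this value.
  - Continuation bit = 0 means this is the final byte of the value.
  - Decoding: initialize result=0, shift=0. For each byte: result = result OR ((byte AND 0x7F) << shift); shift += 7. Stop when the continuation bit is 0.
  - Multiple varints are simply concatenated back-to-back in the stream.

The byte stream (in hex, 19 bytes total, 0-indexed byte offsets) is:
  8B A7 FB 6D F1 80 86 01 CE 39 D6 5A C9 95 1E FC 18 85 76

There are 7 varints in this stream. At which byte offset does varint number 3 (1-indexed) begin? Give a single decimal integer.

  byte[0]=0x8B cont=1 payload=0x0B=11: acc |= 11<<0 -> acc=11 shift=7
  byte[1]=0xA7 cont=1 payload=0x27=39: acc |= 39<<7 -> acc=5003 shift=14
  byte[2]=0xFB cont=1 payload=0x7B=123: acc |= 123<<14 -> acc=2020235 shift=21
  byte[3]=0x6D cont=0 payload=0x6D=109: acc |= 109<<21 -> acc=230609803 shift=28 [end]
Varint 1: bytes[0:4] = 8B A7 FB 6D -> value 230609803 (4 byte(s))
  byte[4]=0xF1 cont=1 payload=0x71=113: acc |= 113<<0 -> acc=113 shift=7
  byte[5]=0x80 cont=1 payload=0x00=0: acc |= 0<<7 -> acc=113 shift=14
  byte[6]=0x86 cont=1 payload=0x06=6: acc |= 6<<14 -> acc=98417 shift=21
  byte[7]=0x01 cont=0 payload=0x01=1: acc |= 1<<21 -> acc=2195569 shift=28 [end]
Varint 2: bytes[4:8] = F1 80 86 01 -> value 2195569 (4 byte(s))
  byte[8]=0xCE cont=1 payload=0x4E=78: acc |= 78<<0 -> acc=78 shift=7
  byte[9]=0x39 cont=0 payload=0x39=57: acc |= 57<<7 -> acc=7374 shift=14 [end]
Varint 3: bytes[8:10] = CE 39 -> value 7374 (2 byte(s))
  byte[10]=0xD6 cont=1 payload=0x56=86: acc |= 86<<0 -> acc=86 shift=7
  byte[11]=0x5A cont=0 payload=0x5A=90: acc |= 90<<7 -> acc=11606 shift=14 [end]
Varint 4: bytes[10:12] = D6 5A -> value 11606 (2 byte(s))
  byte[12]=0xC9 cont=1 payload=0x49=73: acc |= 73<<0 -> acc=73 shift=7
  byte[13]=0x95 cont=1 payload=0x15=21: acc |= 21<<7 -> acc=2761 shift=14
  byte[14]=0x1E cont=0 payload=0x1E=30: acc |= 30<<14 -> acc=494281 shift=21 [end]
Varint 5: bytes[12:15] = C9 95 1E -> value 494281 (3 byte(s))
  byte[15]=0xFC cont=1 payload=0x7C=124: acc |= 124<<0 -> acc=124 shift=7
  byte[16]=0x18 cont=0 payload=0x18=24: acc |= 24<<7 -> acc=3196 shift=14 [end]
Varint 6: bytes[15:17] = FC 18 -> value 3196 (2 byte(s))
  byte[17]=0x85 cont=1 payload=0x05=5: acc |= 5<<0 -> acc=5 shift=7
  byte[18]=0x76 cont=0 payload=0x76=118: acc |= 118<<7 -> acc=15109 shift=14 [end]
Varint 7: bytes[17:19] = 85 76 -> value 15109 (2 byte(s))

Answer: 8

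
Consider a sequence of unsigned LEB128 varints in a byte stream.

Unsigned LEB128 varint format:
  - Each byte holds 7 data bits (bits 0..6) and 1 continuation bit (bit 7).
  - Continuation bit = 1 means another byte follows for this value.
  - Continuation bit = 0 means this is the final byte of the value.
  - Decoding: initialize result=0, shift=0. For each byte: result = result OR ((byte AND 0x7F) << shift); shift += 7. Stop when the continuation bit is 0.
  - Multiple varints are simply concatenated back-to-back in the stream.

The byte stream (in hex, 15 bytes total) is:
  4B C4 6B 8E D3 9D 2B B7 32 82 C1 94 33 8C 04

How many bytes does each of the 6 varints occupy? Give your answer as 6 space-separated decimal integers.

Answer: 1 2 4 2 4 2

Derivation:
  byte[0]=0x4B cont=0 payload=0x4B=75: acc |= 75<<0 -> acc=75 shift=7 [end]
Varint 1: bytes[0:1] = 4B -> value 75 (1 byte(s))
  byte[1]=0xC4 cont=1 payload=0x44=68: acc |= 68<<0 -> acc=68 shift=7
  byte[2]=0x6B cont=0 payload=0x6B=107: acc |= 107<<7 -> acc=13764 shift=14 [end]
Varint 2: bytes[1:3] = C4 6B -> value 13764 (2 byte(s))
  byte[3]=0x8E cont=1 payload=0x0E=14: acc |= 14<<0 -> acc=14 shift=7
  byte[4]=0xD3 cont=1 payload=0x53=83: acc |= 83<<7 -> acc=10638 shift=14
  byte[5]=0x9D cont=1 payload=0x1D=29: acc |= 29<<14 -> acc=485774 shift=21
  byte[6]=0x2B cont=0 payload=0x2B=43: acc |= 43<<21 -> acc=90663310 shift=28 [end]
Varint 3: bytes[3:7] = 8E D3 9D 2B -> value 90663310 (4 byte(s))
  byte[7]=0xB7 cont=1 payload=0x37=55: acc |= 55<<0 -> acc=55 shift=7
  byte[8]=0x32 cont=0 payload=0x32=50: acc |= 50<<7 -> acc=6455 shift=14 [end]
Varint 4: bytes[7:9] = B7 32 -> value 6455 (2 byte(s))
  byte[9]=0x82 cont=1 payload=0x02=2: acc |= 2<<0 -> acc=2 shift=7
  byte[10]=0xC1 cont=1 payload=0x41=65: acc |= 65<<7 -> acc=8322 shift=14
  byte[11]=0x94 cont=1 payload=0x14=20: acc |= 20<<14 -> acc=336002 shift=21
  byte[12]=0x33 cont=0 payload=0x33=51: acc |= 51<<21 -> acc=107290754 shift=28 [end]
Varint 5: bytes[9:13] = 82 C1 94 33 -> value 107290754 (4 byte(s))
  byte[13]=0x8C cont=1 payload=0x0C=12: acc |= 12<<0 -> acc=12 shift=7
  byte[14]=0x04 cont=0 payload=0x04=4: acc |= 4<<7 -> acc=524 shift=14 [end]
Varint 6: bytes[13:15] = 8C 04 -> value 524 (2 byte(s))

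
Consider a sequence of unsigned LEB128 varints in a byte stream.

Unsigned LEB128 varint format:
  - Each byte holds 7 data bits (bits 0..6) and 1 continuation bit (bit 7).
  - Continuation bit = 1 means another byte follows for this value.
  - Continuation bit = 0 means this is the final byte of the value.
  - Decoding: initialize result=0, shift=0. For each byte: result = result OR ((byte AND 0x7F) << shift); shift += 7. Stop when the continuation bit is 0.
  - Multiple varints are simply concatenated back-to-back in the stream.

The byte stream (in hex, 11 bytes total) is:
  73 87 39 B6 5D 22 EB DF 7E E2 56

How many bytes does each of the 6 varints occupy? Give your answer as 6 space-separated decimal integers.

Answer: 1 2 2 1 3 2

Derivation:
  byte[0]=0x73 cont=0 payload=0x73=115: acc |= 115<<0 -> acc=115 shift=7 [end]
Varint 1: bytes[0:1] = 73 -> value 115 (1 byte(s))
  byte[1]=0x87 cont=1 payload=0x07=7: acc |= 7<<0 -> acc=7 shift=7
  byte[2]=0x39 cont=0 payload=0x39=57: acc |= 57<<7 -> acc=7303 shift=14 [end]
Varint 2: bytes[1:3] = 87 39 -> value 7303 (2 byte(s))
  byte[3]=0xB6 cont=1 payload=0x36=54: acc |= 54<<0 -> acc=54 shift=7
  byte[4]=0x5D cont=0 payload=0x5D=93: acc |= 93<<7 -> acc=11958 shift=14 [end]
Varint 3: bytes[3:5] = B6 5D -> value 11958 (2 byte(s))
  byte[5]=0x22 cont=0 payload=0x22=34: acc |= 34<<0 -> acc=34 shift=7 [end]
Varint 4: bytes[5:6] = 22 -> value 34 (1 byte(s))
  byte[6]=0xEB cont=1 payload=0x6B=107: acc |= 107<<0 -> acc=107 shift=7
  byte[7]=0xDF cont=1 payload=0x5F=95: acc |= 95<<7 -> acc=12267 shift=14
  byte[8]=0x7E cont=0 payload=0x7E=126: acc |= 126<<14 -> acc=2076651 shift=21 [end]
Varint 5: bytes[6:9] = EB DF 7E -> value 2076651 (3 byte(s))
  byte[9]=0xE2 cont=1 payload=0x62=98: acc |= 98<<0 -> acc=98 shift=7
  byte[10]=0x56 cont=0 payload=0x56=86: acc |= 86<<7 -> acc=11106 shift=14 [end]
Varint 6: bytes[9:11] = E2 56 -> value 11106 (2 byte(s))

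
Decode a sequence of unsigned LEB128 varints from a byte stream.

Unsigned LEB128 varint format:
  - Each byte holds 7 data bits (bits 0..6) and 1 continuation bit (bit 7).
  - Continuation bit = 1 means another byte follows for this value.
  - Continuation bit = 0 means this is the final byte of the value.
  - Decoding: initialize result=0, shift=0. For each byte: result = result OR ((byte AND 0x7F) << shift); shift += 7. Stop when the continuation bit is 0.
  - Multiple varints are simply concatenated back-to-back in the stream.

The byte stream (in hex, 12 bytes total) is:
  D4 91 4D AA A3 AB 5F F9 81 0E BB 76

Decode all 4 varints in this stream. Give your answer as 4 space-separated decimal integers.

Answer: 1263828 199938474 229625 15163

Derivation:
  byte[0]=0xD4 cont=1 payload=0x54=84: acc |= 84<<0 -> acc=84 shift=7
  byte[1]=0x91 cont=1 payload=0x11=17: acc |= 17<<7 -> acc=2260 shift=14
  byte[2]=0x4D cont=0 payload=0x4D=77: acc |= 77<<14 -> acc=1263828 shift=21 [end]
Varint 1: bytes[0:3] = D4 91 4D -> value 1263828 (3 byte(s))
  byte[3]=0xAA cont=1 payload=0x2A=42: acc |= 42<<0 -> acc=42 shift=7
  byte[4]=0xA3 cont=1 payload=0x23=35: acc |= 35<<7 -> acc=4522 shift=14
  byte[5]=0xAB cont=1 payload=0x2B=43: acc |= 43<<14 -> acc=709034 shift=21
  byte[6]=0x5F cont=0 payload=0x5F=95: acc |= 95<<21 -> acc=199938474 shift=28 [end]
Varint 2: bytes[3:7] = AA A3 AB 5F -> value 199938474 (4 byte(s))
  byte[7]=0xF9 cont=1 payload=0x79=121: acc |= 121<<0 -> acc=121 shift=7
  byte[8]=0x81 cont=1 payload=0x01=1: acc |= 1<<7 -> acc=249 shift=14
  byte[9]=0x0E cont=0 payload=0x0E=14: acc |= 14<<14 -> acc=229625 shift=21 [end]
Varint 3: bytes[7:10] = F9 81 0E -> value 229625 (3 byte(s))
  byte[10]=0xBB cont=1 payload=0x3B=59: acc |= 59<<0 -> acc=59 shift=7
  byte[11]=0x76 cont=0 payload=0x76=118: acc |= 118<<7 -> acc=15163 shift=14 [end]
Varint 4: bytes[10:12] = BB 76 -> value 15163 (2 byte(s))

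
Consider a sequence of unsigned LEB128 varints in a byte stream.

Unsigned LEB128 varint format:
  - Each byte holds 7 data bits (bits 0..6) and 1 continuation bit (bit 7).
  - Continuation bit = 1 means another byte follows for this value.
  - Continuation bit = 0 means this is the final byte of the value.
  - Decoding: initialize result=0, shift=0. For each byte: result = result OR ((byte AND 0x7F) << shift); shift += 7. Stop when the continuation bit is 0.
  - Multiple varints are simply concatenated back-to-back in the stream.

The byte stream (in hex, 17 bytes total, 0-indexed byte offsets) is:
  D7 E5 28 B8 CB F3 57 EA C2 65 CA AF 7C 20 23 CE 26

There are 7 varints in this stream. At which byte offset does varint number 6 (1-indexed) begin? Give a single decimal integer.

  byte[0]=0xD7 cont=1 payload=0x57=87: acc |= 87<<0 -> acc=87 shift=7
  byte[1]=0xE5 cont=1 payload=0x65=101: acc |= 101<<7 -> acc=13015 shift=14
  byte[2]=0x28 cont=0 payload=0x28=40: acc |= 40<<14 -> acc=668375 shift=21 [end]
Varint 1: bytes[0:3] = D7 E5 28 -> value 668375 (3 byte(s))
  byte[3]=0xB8 cont=1 payload=0x38=56: acc |= 56<<0 -> acc=56 shift=7
  byte[4]=0xCB cont=1 payload=0x4B=75: acc |= 75<<7 -> acc=9656 shift=14
  byte[5]=0xF3 cont=1 payload=0x73=115: acc |= 115<<14 -> acc=1893816 shift=21
  byte[6]=0x57 cont=0 payload=0x57=87: acc |= 87<<21 -> acc=184346040 shift=28 [end]
Varint 2: bytes[3:7] = B8 CB F3 57 -> value 184346040 (4 byte(s))
  byte[7]=0xEA cont=1 payload=0x6A=106: acc |= 106<<0 -> acc=106 shift=7
  byte[8]=0xC2 cont=1 payload=0x42=66: acc |= 66<<7 -> acc=8554 shift=14
  byte[9]=0x65 cont=0 payload=0x65=101: acc |= 101<<14 -> acc=1663338 shift=21 [end]
Varint 3: bytes[7:10] = EA C2 65 -> value 1663338 (3 byte(s))
  byte[10]=0xCA cont=1 payload=0x4A=74: acc |= 74<<0 -> acc=74 shift=7
  byte[11]=0xAF cont=1 payload=0x2F=47: acc |= 47<<7 -> acc=6090 shift=14
  byte[12]=0x7C cont=0 payload=0x7C=124: acc |= 124<<14 -> acc=2037706 shift=21 [end]
Varint 4: bytes[10:13] = CA AF 7C -> value 2037706 (3 byte(s))
  byte[13]=0x20 cont=0 payload=0x20=32: acc |= 32<<0 -> acc=32 shift=7 [end]
Varint 5: bytes[13:14] = 20 -> value 32 (1 byte(s))
  byte[14]=0x23 cont=0 payload=0x23=35: acc |= 35<<0 -> acc=35 shift=7 [end]
Varint 6: bytes[14:15] = 23 -> value 35 (1 byte(s))
  byte[15]=0xCE cont=1 payload=0x4E=78: acc |= 78<<0 -> acc=78 shift=7
  byte[16]=0x26 cont=0 payload=0x26=38: acc |= 38<<7 -> acc=4942 shift=14 [end]
Varint 7: bytes[15:17] = CE 26 -> value 4942 (2 byte(s))

Answer: 14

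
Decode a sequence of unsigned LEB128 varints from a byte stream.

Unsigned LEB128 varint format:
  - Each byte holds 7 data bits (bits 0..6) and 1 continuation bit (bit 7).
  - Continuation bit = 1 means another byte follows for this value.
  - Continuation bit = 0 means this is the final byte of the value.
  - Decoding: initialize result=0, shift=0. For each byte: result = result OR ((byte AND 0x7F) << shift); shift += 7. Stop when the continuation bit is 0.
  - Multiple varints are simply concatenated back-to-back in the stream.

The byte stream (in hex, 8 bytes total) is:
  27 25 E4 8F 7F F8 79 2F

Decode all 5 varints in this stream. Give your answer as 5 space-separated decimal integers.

  byte[0]=0x27 cont=0 payload=0x27=39: acc |= 39<<0 -> acc=39 shift=7 [end]
Varint 1: bytes[0:1] = 27 -> value 39 (1 byte(s))
  byte[1]=0x25 cont=0 payload=0x25=37: acc |= 37<<0 -> acc=37 shift=7 [end]
Varint 2: bytes[1:2] = 25 -> value 37 (1 byte(s))
  byte[2]=0xE4 cont=1 payload=0x64=100: acc |= 100<<0 -> acc=100 shift=7
  byte[3]=0x8F cont=1 payload=0x0F=15: acc |= 15<<7 -> acc=2020 shift=14
  byte[4]=0x7F cont=0 payload=0x7F=127: acc |= 127<<14 -> acc=2082788 shift=21 [end]
Varint 3: bytes[2:5] = E4 8F 7F -> value 2082788 (3 byte(s))
  byte[5]=0xF8 cont=1 payload=0x78=120: acc |= 120<<0 -> acc=120 shift=7
  byte[6]=0x79 cont=0 payload=0x79=121: acc |= 121<<7 -> acc=15608 shift=14 [end]
Varint 4: bytes[5:7] = F8 79 -> value 15608 (2 byte(s))
  byte[7]=0x2F cont=0 payload=0x2F=47: acc |= 47<<0 -> acc=47 shift=7 [end]
Varint 5: bytes[7:8] = 2F -> value 47 (1 byte(s))

Answer: 39 37 2082788 15608 47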